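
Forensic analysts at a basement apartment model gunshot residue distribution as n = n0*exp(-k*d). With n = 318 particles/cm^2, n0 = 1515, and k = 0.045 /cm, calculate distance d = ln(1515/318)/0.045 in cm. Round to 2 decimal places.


GSR distance calculation:
n0/n = 1515 / 318 = 4.764151
ln(n0/n) = 1.561119
d = 1.561119 / 0.045 = 34.69 cm

34.69


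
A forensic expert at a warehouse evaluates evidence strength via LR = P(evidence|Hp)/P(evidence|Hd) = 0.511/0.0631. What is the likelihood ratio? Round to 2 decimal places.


Likelihood ratio calculation:
LR = P(E|Hp) / P(E|Hd)
LR = 0.511 / 0.0631
LR = 8.10

8.10


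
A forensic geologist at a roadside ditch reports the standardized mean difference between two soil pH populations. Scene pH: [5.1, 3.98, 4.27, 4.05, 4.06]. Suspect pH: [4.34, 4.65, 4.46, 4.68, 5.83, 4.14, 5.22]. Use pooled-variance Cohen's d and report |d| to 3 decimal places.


Pooled-variance Cohen's d for soil pH comparison:
Scene mean = 21.46 / 5 = 4.292
Suspect mean = 33.32 / 7 = 4.76
Scene sample variance s_s^2 = 0.21577
Suspect sample variance s_c^2 = 0.337633
Pooled variance = ((n_s-1)*s_s^2 + (n_c-1)*s_c^2) / (n_s + n_c - 2) = 0.288888
Pooled SD = sqrt(0.288888) = 0.537483
Mean difference = -0.468
|d| = |-0.468| / 0.537483 = 0.871

0.871


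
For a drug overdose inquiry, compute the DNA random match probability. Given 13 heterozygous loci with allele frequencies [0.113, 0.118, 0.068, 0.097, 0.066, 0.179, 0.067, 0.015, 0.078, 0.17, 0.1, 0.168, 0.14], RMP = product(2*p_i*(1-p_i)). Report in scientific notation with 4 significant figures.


Computing RMP for 13 loci:
Locus 1: 2 * 0.113 * 0.887 = 0.200462
Locus 2: 2 * 0.118 * 0.882 = 0.208152
Locus 3: 2 * 0.068 * 0.932 = 0.126752
Locus 4: 2 * 0.097 * 0.903 = 0.175182
Locus 5: 2 * 0.066 * 0.934 = 0.123288
Locus 6: 2 * 0.179 * 0.821 = 0.293918
Locus 7: 2 * 0.067 * 0.933 = 0.125022
Locus 8: 2 * 0.015 * 0.985 = 0.02955
Locus 9: 2 * 0.078 * 0.922 = 0.143832
Locus 10: 2 * 0.17 * 0.83 = 0.2822
Locus 11: 2 * 0.1 * 0.9 = 0.18
Locus 12: 2 * 0.168 * 0.832 = 0.279552
Locus 13: 2 * 0.14 * 0.86 = 0.2408
RMP = 6.100e-11

6.100e-11


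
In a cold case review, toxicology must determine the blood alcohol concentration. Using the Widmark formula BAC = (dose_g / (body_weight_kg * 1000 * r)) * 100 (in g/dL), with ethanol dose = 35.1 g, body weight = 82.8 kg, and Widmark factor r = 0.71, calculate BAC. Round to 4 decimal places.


Applying the Widmark formula:
BAC = (dose_g / (body_wt * 1000 * r)) * 100
Denominator = 82.8 * 1000 * 0.71 = 58788
BAC = (35.1 / 58788) * 100
BAC = 0.0597 g/dL

0.0597


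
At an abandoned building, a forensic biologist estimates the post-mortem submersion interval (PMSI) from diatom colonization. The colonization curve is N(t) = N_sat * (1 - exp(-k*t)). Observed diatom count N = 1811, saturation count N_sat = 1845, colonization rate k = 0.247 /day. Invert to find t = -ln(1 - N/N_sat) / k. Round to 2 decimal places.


PMSI from diatom colonization curve:
N / N_sat = 1811 / 1845 = 0.981572
1 - N/N_sat = 0.018428
ln(1 - N/N_sat) = -3.993884
t = -ln(1 - N/N_sat) / k = -(-3.993884) / 0.247 = 16.17 days

16.17


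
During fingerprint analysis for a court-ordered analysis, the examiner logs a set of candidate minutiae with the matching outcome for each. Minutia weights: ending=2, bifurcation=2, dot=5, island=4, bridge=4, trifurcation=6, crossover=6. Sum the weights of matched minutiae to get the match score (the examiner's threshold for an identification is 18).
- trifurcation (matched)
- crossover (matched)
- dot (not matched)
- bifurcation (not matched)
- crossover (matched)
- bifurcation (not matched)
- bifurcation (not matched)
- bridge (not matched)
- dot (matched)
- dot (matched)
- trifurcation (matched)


Weighted minutiae match score:
  trifurcation: matched, +6 (running total 6)
  crossover: matched, +6 (running total 12)
  dot: not matched, +0
  bifurcation: not matched, +0
  crossover: matched, +6 (running total 18)
  bifurcation: not matched, +0
  bifurcation: not matched, +0
  bridge: not matched, +0
  dot: matched, +5 (running total 23)
  dot: matched, +5 (running total 28)
  trifurcation: matched, +6 (running total 34)
Total score = 34
Threshold = 18; verdict = identification

34


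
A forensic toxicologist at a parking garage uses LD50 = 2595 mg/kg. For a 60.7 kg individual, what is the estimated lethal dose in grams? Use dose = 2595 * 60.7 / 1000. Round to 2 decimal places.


Lethal dose calculation:
Lethal dose = LD50 * body_weight / 1000
= 2595 * 60.7 / 1000
= 157516.5 / 1000
= 157.52 g

157.52


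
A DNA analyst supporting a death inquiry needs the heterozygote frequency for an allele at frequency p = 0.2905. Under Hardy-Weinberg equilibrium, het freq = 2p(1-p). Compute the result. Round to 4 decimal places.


Hardy-Weinberg heterozygote frequency:
q = 1 - p = 1 - 0.2905 = 0.7095
2pq = 2 * 0.2905 * 0.7095 = 0.4122

0.4122


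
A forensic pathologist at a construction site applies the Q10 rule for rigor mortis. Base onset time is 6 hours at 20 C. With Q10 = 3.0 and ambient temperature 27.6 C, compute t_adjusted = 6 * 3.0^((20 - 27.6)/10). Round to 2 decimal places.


Rigor mortis time adjustment:
Exponent = (T_ref - T_actual) / 10 = (20 - 27.6) / 10 = -0.76
Q10 factor = 3.0^-0.76 = 0.4339
t_adjusted = 6 * 0.4339 = 2.60 hours

2.60


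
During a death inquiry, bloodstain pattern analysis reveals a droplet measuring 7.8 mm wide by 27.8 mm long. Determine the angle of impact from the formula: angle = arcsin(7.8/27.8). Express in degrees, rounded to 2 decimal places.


Blood spatter impact angle calculation:
width / length = 7.8 / 27.8 = 0.280576
angle = arcsin(0.280576)
angle = 16.29 degrees

16.29


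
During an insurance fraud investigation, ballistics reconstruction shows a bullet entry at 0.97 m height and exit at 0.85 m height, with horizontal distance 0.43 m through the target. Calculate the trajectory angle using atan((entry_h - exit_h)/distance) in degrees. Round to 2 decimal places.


Bullet trajectory angle:
Height difference = 0.97 - 0.85 = 0.12 m
angle = atan(0.12 / 0.43)
angle = atan(0.27907)
angle = 15.59 degrees

15.59


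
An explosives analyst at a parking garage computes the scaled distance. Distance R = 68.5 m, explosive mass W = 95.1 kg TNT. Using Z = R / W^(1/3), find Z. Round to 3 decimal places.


Scaled distance calculation:
W^(1/3) = 95.1^(1/3) = 4.564503
Z = R / W^(1/3) = 68.5 / 4.564503
Z = 15.007 m/kg^(1/3)

15.007


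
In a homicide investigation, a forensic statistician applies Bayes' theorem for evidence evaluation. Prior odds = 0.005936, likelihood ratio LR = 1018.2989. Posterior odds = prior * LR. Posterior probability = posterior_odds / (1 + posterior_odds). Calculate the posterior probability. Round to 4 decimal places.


Bayesian evidence evaluation:
Posterior odds = prior_odds * LR = 0.005936 * 1018.2989 = 6.044622
Posterior probability = posterior_odds / (1 + posterior_odds)
= 6.044622 / (1 + 6.044622)
= 6.044622 / 7.044622
= 0.8580

0.8580


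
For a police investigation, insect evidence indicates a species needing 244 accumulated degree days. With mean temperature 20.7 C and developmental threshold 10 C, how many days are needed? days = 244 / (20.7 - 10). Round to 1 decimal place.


Insect development time:
Effective temperature = avg_temp - T_base = 20.7 - 10 = 10.7 C
Days = ADD / effective_temp = 244 / 10.7 = 22.8 days

22.8


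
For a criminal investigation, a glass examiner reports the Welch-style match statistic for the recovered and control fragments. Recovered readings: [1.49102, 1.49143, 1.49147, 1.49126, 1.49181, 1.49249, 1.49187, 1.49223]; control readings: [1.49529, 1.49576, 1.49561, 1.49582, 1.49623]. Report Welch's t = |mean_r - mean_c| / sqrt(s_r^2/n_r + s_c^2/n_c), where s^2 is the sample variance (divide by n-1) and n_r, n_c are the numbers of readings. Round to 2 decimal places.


Welch's t-criterion for glass RI comparison:
Recovered mean = sum / n_r = 11.93358 / 8 = 1.4916975
Control mean = sum / n_c = 7.47871 / 5 = 1.495742
Recovered sample variance s_r^2 = 2.46821e-07
Control sample variance s_c^2 = 1.1657e-07
Welch SE (unpooled) = sqrt(s_r^2/n_r + s_c^2/n_c) = sqrt(3.08527e-08 + 2.3314e-08) = sqrt(5.41667e-08) = 0.000232737
|mean_r - mean_c| = 0.0040445
t = 0.0040445 / 0.000232737 = 17.38

17.38


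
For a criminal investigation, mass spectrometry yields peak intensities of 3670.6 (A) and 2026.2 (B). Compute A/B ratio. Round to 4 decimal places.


Spectral peak ratio:
Peak A = 3670.6 counts
Peak B = 2026.2 counts
Ratio = 3670.6 / 2026.2 = 1.8116

1.8116


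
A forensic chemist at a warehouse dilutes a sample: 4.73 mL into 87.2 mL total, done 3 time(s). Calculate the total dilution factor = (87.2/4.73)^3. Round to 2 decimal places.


Dilution factor calculation:
Single dilution = V_total / V_sample = 87.2 / 4.73 ≈ 18.435518
Number of dilutions = 3
Total DF = (87.2 / 4.73)^3 (full precision, rounded at the end) = 6265.65

6265.65


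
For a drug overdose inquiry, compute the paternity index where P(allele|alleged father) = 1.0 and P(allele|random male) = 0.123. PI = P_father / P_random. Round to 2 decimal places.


Paternity Index calculation:
PI = P(allele|father) / P(allele|random)
PI = 1.0 / 0.123
PI = 8.13

8.13


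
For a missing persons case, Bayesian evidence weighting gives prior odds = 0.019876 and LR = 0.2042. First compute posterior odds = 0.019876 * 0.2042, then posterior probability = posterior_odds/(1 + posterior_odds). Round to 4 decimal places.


Bayesian evidence evaluation:
Posterior odds = prior_odds * LR = 0.019876 * 0.2042 = 0.004058679
Posterior probability = posterior_odds / (1 + posterior_odds)
= 0.004058679 / (1 + 0.004058679)
= 0.004058679 / 1.004058679
= 0.0040

0.0040


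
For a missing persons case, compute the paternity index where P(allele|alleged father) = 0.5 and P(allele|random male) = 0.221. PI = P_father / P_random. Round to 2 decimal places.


Paternity Index calculation:
PI = P(allele|father) / P(allele|random)
PI = 0.5 / 0.221
PI = 2.26

2.26


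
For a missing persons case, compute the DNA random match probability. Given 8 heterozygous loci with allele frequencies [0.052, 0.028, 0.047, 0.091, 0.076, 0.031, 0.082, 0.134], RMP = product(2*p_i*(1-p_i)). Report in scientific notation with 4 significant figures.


Computing RMP for 8 loci:
Locus 1: 2 * 0.052 * 0.948 = 0.098592
Locus 2: 2 * 0.028 * 0.972 = 0.054432
Locus 3: 2 * 0.047 * 0.953 = 0.089582
Locus 4: 2 * 0.091 * 0.909 = 0.165438
Locus 5: 2 * 0.076 * 0.924 = 0.140448
Locus 6: 2 * 0.031 * 0.969 = 0.060078
Locus 7: 2 * 0.082 * 0.918 = 0.150552
Locus 8: 2 * 0.134 * 0.866 = 0.232088
RMP = 2.345e-08

2.345e-08


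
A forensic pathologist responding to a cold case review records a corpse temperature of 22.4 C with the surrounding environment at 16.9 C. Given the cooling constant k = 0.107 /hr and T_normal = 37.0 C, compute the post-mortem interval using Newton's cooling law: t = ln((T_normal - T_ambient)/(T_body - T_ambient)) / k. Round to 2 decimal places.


Using Newton's law of cooling:
t = ln((T_normal - T_ambient) / (T_body - T_ambient)) / k
T_normal - T_ambient = 20.1
T_body - T_ambient = 5.5
Ratio = 3.654545
ln(ratio) = 1.295972
t = 1.295972 / 0.107 = 12.11 hours

12.11


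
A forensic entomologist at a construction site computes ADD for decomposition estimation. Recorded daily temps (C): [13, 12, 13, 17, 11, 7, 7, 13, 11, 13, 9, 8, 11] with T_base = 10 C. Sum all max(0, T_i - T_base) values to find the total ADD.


Computing ADD day by day:
Day 1: max(0, 13 - 10) = 3
Day 2: max(0, 12 - 10) = 2
Day 3: max(0, 13 - 10) = 3
Day 4: max(0, 17 - 10) = 7
Day 5: max(0, 11 - 10) = 1
Day 6: max(0, 7 - 10) = 0
Day 7: max(0, 7 - 10) = 0
Day 8: max(0, 13 - 10) = 3
Day 9: max(0, 11 - 10) = 1
Day 10: max(0, 13 - 10) = 3
Day 11: max(0, 9 - 10) = 0
Day 12: max(0, 8 - 10) = 0
Day 13: max(0, 11 - 10) = 1
Total ADD = 24

24


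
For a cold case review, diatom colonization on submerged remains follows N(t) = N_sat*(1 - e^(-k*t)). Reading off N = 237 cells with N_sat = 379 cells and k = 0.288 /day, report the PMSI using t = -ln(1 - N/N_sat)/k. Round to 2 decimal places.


PMSI from diatom colonization curve:
N / N_sat = 237 / 379 = 0.62533
1 - N/N_sat = 0.37467
ln(1 - N/N_sat) = -0.98171
t = -ln(1 - N/N_sat) / k = -(-0.98171) / 0.288 = 3.41 days

3.41


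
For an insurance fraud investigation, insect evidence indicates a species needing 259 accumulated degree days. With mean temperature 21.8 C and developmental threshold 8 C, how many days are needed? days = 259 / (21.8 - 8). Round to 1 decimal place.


Insect development time:
Effective temperature = avg_temp - T_base = 21.8 - 8 = 13.8 C
Days = ADD / effective_temp = 259 / 13.8 = 18.8 days

18.8


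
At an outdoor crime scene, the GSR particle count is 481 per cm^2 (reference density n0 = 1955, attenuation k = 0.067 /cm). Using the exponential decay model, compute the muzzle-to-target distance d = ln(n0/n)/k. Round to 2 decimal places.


GSR distance calculation:
n0/n = 1955 / 481 = 4.064449
ln(n0/n) = 1.402278
d = 1.402278 / 0.067 = 20.93 cm

20.93


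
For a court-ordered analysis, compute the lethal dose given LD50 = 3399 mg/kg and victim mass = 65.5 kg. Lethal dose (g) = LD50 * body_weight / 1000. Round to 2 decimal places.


Lethal dose calculation:
Lethal dose = LD50 * body_weight / 1000
= 3399 * 65.5 / 1000
= 222634.5 / 1000
= 222.63 g

222.63


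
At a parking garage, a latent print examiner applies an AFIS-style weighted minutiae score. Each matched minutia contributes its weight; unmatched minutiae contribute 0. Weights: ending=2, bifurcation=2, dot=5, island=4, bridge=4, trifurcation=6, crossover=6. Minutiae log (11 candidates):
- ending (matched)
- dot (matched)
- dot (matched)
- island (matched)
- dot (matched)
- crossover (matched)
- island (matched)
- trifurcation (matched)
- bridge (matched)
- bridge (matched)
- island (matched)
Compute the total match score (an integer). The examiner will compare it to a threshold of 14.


Weighted minutiae match score:
  ending: matched, +2 (running total 2)
  dot: matched, +5 (running total 7)
  dot: matched, +5 (running total 12)
  island: matched, +4 (running total 16)
  dot: matched, +5 (running total 21)
  crossover: matched, +6 (running total 27)
  island: matched, +4 (running total 31)
  trifurcation: matched, +6 (running total 37)
  bridge: matched, +4 (running total 41)
  bridge: matched, +4 (running total 45)
  island: matched, +4 (running total 49)
Total score = 49
Threshold = 14; verdict = identification

49


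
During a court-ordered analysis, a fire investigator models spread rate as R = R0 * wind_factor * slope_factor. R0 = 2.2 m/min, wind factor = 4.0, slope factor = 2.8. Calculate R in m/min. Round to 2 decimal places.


Fire spread rate calculation:
R = R0 * wind_factor * slope_factor
= 2.2 * 4.0 * 2.8
= 8.8 * 2.8
= 24.64 m/min

24.64


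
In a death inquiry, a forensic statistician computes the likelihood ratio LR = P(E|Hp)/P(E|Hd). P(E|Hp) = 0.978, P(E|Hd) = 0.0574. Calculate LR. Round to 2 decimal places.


Likelihood ratio calculation:
LR = P(E|Hp) / P(E|Hd)
LR = 0.978 / 0.0574
LR = 17.04

17.04


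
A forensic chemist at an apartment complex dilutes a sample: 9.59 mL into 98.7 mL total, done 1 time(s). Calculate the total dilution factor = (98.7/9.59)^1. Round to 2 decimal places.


Dilution factor calculation:
Single dilution = V_total / V_sample = 98.7 / 9.59 ≈ 10.291971
Number of dilutions = 1
Total DF = (98.7 / 9.59)^1 (full precision, rounded at the end) = 10.29

10.29


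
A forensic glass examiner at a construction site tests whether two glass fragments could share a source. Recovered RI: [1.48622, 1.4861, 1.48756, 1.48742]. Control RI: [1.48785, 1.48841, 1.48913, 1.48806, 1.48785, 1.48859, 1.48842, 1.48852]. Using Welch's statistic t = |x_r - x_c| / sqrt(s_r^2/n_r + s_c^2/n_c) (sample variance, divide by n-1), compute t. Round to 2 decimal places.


Welch's t-criterion for glass RI comparison:
Recovered mean = sum / n_r = 5.9473 / 4 = 1.486825
Control mean = sum / n_c = 11.90683 / 8 = 1.4883537
Recovered sample variance s_r^2 = 5.953e-07
Control sample variance s_c^2 = 1.83913e-07
Welch SE (unpooled) = sqrt(s_r^2/n_r + s_c^2/n_c) = sqrt(1.48825e-07 + 2.29891e-08) = sqrt(1.71814e-07) = 0.000414505
|mean_r - mean_c| = 0.00152875
t = 0.00152875 / 0.000414505 = 3.69

3.69


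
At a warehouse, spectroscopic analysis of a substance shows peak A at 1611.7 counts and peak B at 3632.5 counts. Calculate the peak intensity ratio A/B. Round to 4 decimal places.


Spectral peak ratio:
Peak A = 1611.7 counts
Peak B = 3632.5 counts
Ratio = 1611.7 / 3632.5 = 0.4437

0.4437


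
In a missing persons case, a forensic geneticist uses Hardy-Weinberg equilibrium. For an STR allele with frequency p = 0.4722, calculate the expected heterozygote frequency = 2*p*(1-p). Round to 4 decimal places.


Hardy-Weinberg heterozygote frequency:
q = 1 - p = 1 - 0.4722 = 0.5278
2pq = 2 * 0.4722 * 0.5278 = 0.4985

0.4985


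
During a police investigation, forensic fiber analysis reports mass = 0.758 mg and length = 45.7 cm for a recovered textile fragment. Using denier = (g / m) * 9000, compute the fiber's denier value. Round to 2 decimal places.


Denier calculation:
Mass in grams = 0.758 mg / 1000 = 0.000758 g
Length in meters = 45.7 cm / 100 = 0.457 m
Linear density = mass / length = 0.000758 / 0.457 = 0.00165864 g/m
Denier = (g/m) * 9000 = 0.00165864 * 9000 = 14.93

14.93


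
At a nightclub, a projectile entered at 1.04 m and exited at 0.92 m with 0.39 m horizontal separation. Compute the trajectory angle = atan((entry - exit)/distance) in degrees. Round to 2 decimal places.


Bullet trajectory angle:
Height difference = 1.04 - 0.92 = 0.12 m
angle = atan(0.12 / 0.39)
angle = atan(0.307692)
angle = 17.10 degrees

17.10


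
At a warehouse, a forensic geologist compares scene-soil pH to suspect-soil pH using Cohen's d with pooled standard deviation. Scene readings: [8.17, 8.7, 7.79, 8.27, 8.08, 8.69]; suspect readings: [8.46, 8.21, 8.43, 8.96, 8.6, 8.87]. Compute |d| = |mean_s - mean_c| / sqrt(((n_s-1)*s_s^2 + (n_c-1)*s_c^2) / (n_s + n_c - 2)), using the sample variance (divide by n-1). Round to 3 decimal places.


Pooled-variance Cohen's d for soil pH comparison:
Scene mean = 49.7 / 6 = 8.283333
Suspect mean = 51.53 / 6 = 8.588333
Scene sample variance s_s^2 = 0.127347
Suspect sample variance s_c^2 = 0.080457
Pooled variance = ((n_s-1)*s_s^2 + (n_c-1)*s_c^2) / (n_s + n_c - 2) = 0.103902
Pooled SD = sqrt(0.103902) = 0.322338
Mean difference = -0.305
|d| = |-0.305| / 0.322338 = 0.946

0.946


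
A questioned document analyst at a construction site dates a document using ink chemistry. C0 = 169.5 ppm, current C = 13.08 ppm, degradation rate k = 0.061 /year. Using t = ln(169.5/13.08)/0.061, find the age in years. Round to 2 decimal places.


Document age estimation:
C0/C = 169.5 / 13.08 = 12.958716
ln(C0/C) = 2.561769
t = 2.561769 / 0.061 = 42.00 years

42.00


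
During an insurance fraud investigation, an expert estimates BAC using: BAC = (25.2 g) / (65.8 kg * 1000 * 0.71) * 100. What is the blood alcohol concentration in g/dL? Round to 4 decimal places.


Applying the Widmark formula:
BAC = (dose_g / (body_wt * 1000 * r)) * 100
Denominator = 65.8 * 1000 * 0.71 = 46718
BAC = (25.2 / 46718) * 100
BAC = 0.0539 g/dL

0.0539


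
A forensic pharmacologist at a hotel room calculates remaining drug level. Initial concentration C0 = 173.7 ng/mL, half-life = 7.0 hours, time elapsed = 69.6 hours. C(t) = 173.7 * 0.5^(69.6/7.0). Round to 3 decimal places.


Drug concentration decay:
Number of half-lives = t / t_half = 69.6 / 7.0 = 9.942857
Decay factor = 0.5^9.942857 = 0.00101602
C(t) = 173.7 * 0.00101602 = 0.176 ng/mL

0.176


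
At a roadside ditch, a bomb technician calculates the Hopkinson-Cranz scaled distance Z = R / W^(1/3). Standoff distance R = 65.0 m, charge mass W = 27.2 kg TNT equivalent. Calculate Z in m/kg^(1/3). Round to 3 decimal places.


Scaled distance calculation:
W^(1/3) = 27.2^(1/3) = 3.007389
Z = R / W^(1/3) = 65.0 / 3.007389
Z = 21.613 m/kg^(1/3)

21.613


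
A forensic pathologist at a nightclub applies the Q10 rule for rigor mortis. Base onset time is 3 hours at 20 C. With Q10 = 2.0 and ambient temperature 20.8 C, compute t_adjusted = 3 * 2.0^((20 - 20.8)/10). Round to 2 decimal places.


Rigor mortis time adjustment:
Exponent = (T_ref - T_actual) / 10 = (20 - 20.8) / 10 = -0.08
Q10 factor = 2.0^-0.08 = 0.94606
t_adjusted = 3 * 0.94606 = 2.84 hours

2.84


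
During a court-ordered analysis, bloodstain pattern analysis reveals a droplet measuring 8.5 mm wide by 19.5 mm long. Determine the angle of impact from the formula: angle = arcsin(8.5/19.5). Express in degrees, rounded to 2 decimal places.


Blood spatter impact angle calculation:
width / length = 8.5 / 19.5 = 0.435897
angle = arcsin(0.435897)
angle = 25.84 degrees

25.84


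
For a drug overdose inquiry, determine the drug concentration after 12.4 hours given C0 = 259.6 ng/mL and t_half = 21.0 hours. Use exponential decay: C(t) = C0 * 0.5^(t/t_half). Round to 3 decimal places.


Drug concentration decay:
Number of half-lives = t / t_half = 12.4 / 21.0 = 0.590476
Decay factor = 0.5^0.590476 = 0.66412375
C(t) = 259.6 * 0.66412375 = 172.407 ng/mL

172.407


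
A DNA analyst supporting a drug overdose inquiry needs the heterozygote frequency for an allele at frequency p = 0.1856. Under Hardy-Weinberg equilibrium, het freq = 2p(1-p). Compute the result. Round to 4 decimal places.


Hardy-Weinberg heterozygote frequency:
q = 1 - p = 1 - 0.1856 = 0.8144
2pq = 2 * 0.1856 * 0.8144 = 0.3023

0.3023


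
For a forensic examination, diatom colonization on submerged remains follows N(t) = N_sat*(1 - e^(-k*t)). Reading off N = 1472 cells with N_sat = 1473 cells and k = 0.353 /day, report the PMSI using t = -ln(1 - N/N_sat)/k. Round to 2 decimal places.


PMSI from diatom colonization curve:
N / N_sat = 1472 / 1473 = 0.999321
1 - N/N_sat = 0.000679
ln(1 - N/N_sat) = -7.294889
t = -ln(1 - N/N_sat) / k = -(-7.294889) / 0.353 = 20.67 days

20.67


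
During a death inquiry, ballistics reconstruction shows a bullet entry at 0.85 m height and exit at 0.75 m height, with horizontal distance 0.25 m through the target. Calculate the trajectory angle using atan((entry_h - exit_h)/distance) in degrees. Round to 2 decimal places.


Bullet trajectory angle:
Height difference = 0.85 - 0.75 = 0.1 m
angle = atan(0.1 / 0.25)
angle = atan(0.4)
angle = 21.80 degrees

21.80


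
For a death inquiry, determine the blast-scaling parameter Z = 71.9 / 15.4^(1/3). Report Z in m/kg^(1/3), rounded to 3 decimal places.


Scaled distance calculation:
W^(1/3) = 15.4^(1/3) = 2.487942
Z = R / W^(1/3) = 71.9 / 2.487942
Z = 28.899 m/kg^(1/3)

28.899


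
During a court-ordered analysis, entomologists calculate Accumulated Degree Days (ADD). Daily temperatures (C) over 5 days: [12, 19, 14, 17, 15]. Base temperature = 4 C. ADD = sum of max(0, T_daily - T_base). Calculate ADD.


Computing ADD day by day:
Day 1: max(0, 12 - 4) = 8
Day 2: max(0, 19 - 4) = 15
Day 3: max(0, 14 - 4) = 10
Day 4: max(0, 17 - 4) = 13
Day 5: max(0, 15 - 4) = 11
Total ADD = 57

57


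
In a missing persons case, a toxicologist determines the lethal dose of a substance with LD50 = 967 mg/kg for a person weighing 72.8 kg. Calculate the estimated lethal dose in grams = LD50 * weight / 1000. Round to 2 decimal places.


Lethal dose calculation:
Lethal dose = LD50 * body_weight / 1000
= 967 * 72.8 / 1000
= 70397.6 / 1000
= 70.40 g

70.40


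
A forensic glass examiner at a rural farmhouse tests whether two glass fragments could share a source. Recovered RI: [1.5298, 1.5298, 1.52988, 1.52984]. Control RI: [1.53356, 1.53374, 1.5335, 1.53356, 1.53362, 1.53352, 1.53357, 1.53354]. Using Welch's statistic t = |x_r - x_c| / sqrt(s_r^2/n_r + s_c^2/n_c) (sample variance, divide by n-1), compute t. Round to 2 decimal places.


Welch's t-criterion for glass RI comparison:
Recovered mean = sum / n_r = 6.11932 / 4 = 1.52983
Control mean = sum / n_c = 12.26861 / 8 = 1.5335763
Recovered sample variance s_r^2 = 1.46667e-09
Control sample variance s_c^2 = 5.65536e-09
Welch SE (unpooled) = sqrt(s_r^2/n_r + s_c^2/n_c) = sqrt(3.66667e-10 + 7.0692e-10) = sqrt(1.07359e-09) = 3.27657e-05
|mean_r - mean_c| = 0.00374625
t = 0.00374625 / 3.27657e-05 = 114.33

114.33


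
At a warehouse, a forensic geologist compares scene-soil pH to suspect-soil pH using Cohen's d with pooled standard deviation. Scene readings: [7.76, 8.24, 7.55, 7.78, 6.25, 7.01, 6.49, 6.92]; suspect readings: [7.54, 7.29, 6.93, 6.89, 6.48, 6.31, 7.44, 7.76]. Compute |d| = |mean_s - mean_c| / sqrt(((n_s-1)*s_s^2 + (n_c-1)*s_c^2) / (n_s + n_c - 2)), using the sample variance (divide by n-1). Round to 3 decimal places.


Pooled-variance Cohen's d for soil pH comparison:
Scene mean = 58 / 8 = 7.25
Suspect mean = 56.64 / 8 = 7.08
Scene sample variance s_s^2 = 0.479314
Suspect sample variance s_c^2 = 0.2656
Pooled variance = ((n_s-1)*s_s^2 + (n_c-1)*s_c^2) / (n_s + n_c - 2) = 0.372457
Pooled SD = sqrt(0.372457) = 0.610293
Mean difference = 0.17
|d| = |0.17| / 0.610293 = 0.279

0.279


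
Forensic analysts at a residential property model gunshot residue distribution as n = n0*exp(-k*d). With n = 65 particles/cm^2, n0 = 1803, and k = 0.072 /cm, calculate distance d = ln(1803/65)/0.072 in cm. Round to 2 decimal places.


GSR distance calculation:
n0/n = 1803 / 65 = 27.738462
ln(n0/n) = 3.32282
d = 3.32282 / 0.072 = 46.15 cm

46.15


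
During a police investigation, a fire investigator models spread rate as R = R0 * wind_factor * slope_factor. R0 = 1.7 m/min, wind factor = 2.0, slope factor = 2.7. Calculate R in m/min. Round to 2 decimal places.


Fire spread rate calculation:
R = R0 * wind_factor * slope_factor
= 1.7 * 2.0 * 2.7
= 3.4 * 2.7
= 9.18 m/min

9.18


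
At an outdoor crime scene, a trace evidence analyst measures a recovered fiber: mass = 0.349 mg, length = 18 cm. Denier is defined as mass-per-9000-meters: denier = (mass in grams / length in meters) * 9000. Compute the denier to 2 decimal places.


Denier calculation:
Mass in grams = 0.349 mg / 1000 = 0.000349 g
Length in meters = 18 cm / 100 = 0.18 m
Linear density = mass / length = 0.000349 / 0.18 = 0.00193889 g/m
Denier = (g/m) * 9000 = 0.00193889 * 9000 = 17.45

17.45


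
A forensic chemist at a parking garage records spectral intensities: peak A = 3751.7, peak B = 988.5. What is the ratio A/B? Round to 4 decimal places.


Spectral peak ratio:
Peak A = 3751.7 counts
Peak B = 988.5 counts
Ratio = 3751.7 / 988.5 = 3.7953

3.7953


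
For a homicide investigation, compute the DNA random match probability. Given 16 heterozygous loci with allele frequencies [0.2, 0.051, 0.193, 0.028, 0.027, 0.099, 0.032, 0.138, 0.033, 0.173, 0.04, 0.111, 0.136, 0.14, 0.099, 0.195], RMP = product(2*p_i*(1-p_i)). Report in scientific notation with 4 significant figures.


Computing RMP for 16 loci:
Locus 1: 2 * 0.2 * 0.8 = 0.32
Locus 2: 2 * 0.051 * 0.949 = 0.096798
Locus 3: 2 * 0.193 * 0.807 = 0.311502
Locus 4: 2 * 0.028 * 0.972 = 0.054432
Locus 5: 2 * 0.027 * 0.973 = 0.052542
Locus 6: 2 * 0.099 * 0.901 = 0.178398
Locus 7: 2 * 0.032 * 0.968 = 0.061952
Locus 8: 2 * 0.138 * 0.862 = 0.237912
Locus 9: 2 * 0.033 * 0.967 = 0.063822
Locus 10: 2 * 0.173 * 0.827 = 0.286142
Locus 11: 2 * 0.04 * 0.96 = 0.0768
Locus 12: 2 * 0.111 * 0.889 = 0.197358
Locus 13: 2 * 0.136 * 0.864 = 0.235008
Locus 14: 2 * 0.14 * 0.86 = 0.2408
Locus 15: 2 * 0.099 * 0.901 = 0.178398
Locus 16: 2 * 0.195 * 0.805 = 0.31395
RMP = 6.366e-14

6.366e-14


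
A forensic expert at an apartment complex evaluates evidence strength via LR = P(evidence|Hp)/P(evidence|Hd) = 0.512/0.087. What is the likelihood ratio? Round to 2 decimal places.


Likelihood ratio calculation:
LR = P(E|Hp) / P(E|Hd)
LR = 0.512 / 0.087
LR = 5.89

5.89


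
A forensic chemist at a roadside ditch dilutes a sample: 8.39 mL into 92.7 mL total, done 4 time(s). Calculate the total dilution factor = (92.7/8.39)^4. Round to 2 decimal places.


Dilution factor calculation:
Single dilution = V_total / V_sample = 92.7 / 8.39 ≈ 11.048868
Number of dilutions = 4
Total DF = (92.7 / 8.39)^4 (full precision, rounded at the end) = 14902.91

14902.91


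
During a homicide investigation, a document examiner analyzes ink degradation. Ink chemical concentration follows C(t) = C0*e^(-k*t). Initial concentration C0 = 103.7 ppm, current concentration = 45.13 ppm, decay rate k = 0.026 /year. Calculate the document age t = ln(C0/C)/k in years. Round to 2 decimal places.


Document age estimation:
C0/C = 103.7 / 45.13 = 2.297806
ln(C0/C) = 0.831955
t = 0.831955 / 0.026 = 32.00 years

32.00


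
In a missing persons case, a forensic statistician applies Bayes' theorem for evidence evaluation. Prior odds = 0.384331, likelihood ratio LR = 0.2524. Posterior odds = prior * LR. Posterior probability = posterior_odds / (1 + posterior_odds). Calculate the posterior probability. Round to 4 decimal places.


Bayesian evidence evaluation:
Posterior odds = prior_odds * LR = 0.384331 * 0.2524 = 0.09700514
Posterior probability = posterior_odds / (1 + posterior_odds)
= 0.09700514 / (1 + 0.09700514)
= 0.09700514 / 1.09700514
= 0.0884

0.0884


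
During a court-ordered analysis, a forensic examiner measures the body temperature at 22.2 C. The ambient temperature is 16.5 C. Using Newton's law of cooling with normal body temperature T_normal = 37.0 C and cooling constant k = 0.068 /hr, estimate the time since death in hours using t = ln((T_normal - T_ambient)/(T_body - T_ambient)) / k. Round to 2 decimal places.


Using Newton's law of cooling:
t = ln((T_normal - T_ambient) / (T_body - T_ambient)) / k
T_normal - T_ambient = 20.5
T_body - T_ambient = 5.7
Ratio = 3.596491
ln(ratio) = 1.279959
t = 1.279959 / 0.068 = 18.82 hours

18.82


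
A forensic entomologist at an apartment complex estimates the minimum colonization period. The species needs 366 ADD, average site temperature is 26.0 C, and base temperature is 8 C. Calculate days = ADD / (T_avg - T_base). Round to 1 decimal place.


Insect development time:
Effective temperature = avg_temp - T_base = 26.0 - 8 = 18.0 C
Days = ADD / effective_temp = 366 / 18.0 = 20.3 days

20.3


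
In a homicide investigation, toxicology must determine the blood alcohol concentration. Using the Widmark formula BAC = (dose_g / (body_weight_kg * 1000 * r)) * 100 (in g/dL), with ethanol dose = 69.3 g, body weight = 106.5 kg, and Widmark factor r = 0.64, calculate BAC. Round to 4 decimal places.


Applying the Widmark formula:
BAC = (dose_g / (body_wt * 1000 * r)) * 100
Denominator = 106.5 * 1000 * 0.64 = 68160
BAC = (69.3 / 68160) * 100
BAC = 0.1017 g/dL

0.1017


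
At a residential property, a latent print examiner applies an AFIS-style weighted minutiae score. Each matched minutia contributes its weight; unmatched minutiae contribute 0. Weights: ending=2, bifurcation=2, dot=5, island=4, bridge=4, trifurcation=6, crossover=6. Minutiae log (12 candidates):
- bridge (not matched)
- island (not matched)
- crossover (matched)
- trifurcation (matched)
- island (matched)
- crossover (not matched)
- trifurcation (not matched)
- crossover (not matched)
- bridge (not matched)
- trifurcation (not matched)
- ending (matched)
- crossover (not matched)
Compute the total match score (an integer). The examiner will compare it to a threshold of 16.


Weighted minutiae match score:
  bridge: not matched, +0
  island: not matched, +0
  crossover: matched, +6 (running total 6)
  trifurcation: matched, +6 (running total 12)
  island: matched, +4 (running total 16)
  crossover: not matched, +0
  trifurcation: not matched, +0
  crossover: not matched, +0
  bridge: not matched, +0
  trifurcation: not matched, +0
  ending: matched, +2 (running total 18)
  crossover: not matched, +0
Total score = 18
Threshold = 16; verdict = identification

18


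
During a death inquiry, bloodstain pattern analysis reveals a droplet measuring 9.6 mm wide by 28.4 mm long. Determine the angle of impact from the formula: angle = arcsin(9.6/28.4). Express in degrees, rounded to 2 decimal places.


Blood spatter impact angle calculation:
width / length = 9.6 / 28.4 = 0.338028
angle = arcsin(0.338028)
angle = 19.76 degrees

19.76


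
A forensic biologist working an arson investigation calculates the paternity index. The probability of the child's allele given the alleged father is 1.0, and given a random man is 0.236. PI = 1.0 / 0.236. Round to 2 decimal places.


Paternity Index calculation:
PI = P(allele|father) / P(allele|random)
PI = 1.0 / 0.236
PI = 4.24

4.24


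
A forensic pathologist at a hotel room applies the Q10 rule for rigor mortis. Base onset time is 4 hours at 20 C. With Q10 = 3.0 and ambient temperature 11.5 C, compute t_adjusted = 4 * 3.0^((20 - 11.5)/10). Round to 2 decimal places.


Rigor mortis time adjustment:
Exponent = (T_ref - T_actual) / 10 = (20 - 11.5) / 10 = 0.85
Q10 factor = 3.0^0.85 = 2.54421
t_adjusted = 4 * 2.54421 = 10.18 hours

10.18


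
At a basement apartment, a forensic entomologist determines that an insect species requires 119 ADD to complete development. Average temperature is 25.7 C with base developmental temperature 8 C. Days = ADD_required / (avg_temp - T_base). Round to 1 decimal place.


Insect development time:
Effective temperature = avg_temp - T_base = 25.7 - 8 = 17.7 C
Days = ADD / effective_temp = 119 / 17.7 = 6.7 days

6.7


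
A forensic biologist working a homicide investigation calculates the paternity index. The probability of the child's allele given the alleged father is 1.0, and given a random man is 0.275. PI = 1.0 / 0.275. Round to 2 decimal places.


Paternity Index calculation:
PI = P(allele|father) / P(allele|random)
PI = 1.0 / 0.275
PI = 3.64

3.64


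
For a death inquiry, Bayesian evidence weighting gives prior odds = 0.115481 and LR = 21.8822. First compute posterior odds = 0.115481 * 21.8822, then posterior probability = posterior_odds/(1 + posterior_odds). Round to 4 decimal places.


Bayesian evidence evaluation:
Posterior odds = prior_odds * LR = 0.115481 * 21.8822 = 2.526978
Posterior probability = posterior_odds / (1 + posterior_odds)
= 2.526978 / (1 + 2.526978)
= 2.526978 / 3.526978
= 0.7165

0.7165


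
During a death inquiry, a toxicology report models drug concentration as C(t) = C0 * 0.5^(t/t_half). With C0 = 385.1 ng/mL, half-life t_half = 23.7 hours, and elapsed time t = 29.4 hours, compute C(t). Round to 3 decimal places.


Drug concentration decay:
Number of half-lives = t / t_half = 29.4 / 23.7 = 1.240506
Decay factor = 0.5^1.240506 = 0.42322419
C(t) = 385.1 * 0.42322419 = 162.984 ng/mL

162.984


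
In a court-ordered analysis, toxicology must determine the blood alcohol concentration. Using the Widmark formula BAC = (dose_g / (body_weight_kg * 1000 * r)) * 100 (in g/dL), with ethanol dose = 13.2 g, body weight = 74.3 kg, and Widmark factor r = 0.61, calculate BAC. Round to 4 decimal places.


Applying the Widmark formula:
BAC = (dose_g / (body_wt * 1000 * r)) * 100
Denominator = 74.3 * 1000 * 0.61 = 45323
BAC = (13.2 / 45323) * 100
BAC = 0.0291 g/dL

0.0291


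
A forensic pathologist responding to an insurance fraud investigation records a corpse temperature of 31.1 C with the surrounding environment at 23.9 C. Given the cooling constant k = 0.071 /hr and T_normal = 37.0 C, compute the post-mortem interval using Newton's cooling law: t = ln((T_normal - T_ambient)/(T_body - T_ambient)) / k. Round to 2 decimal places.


Using Newton's law of cooling:
t = ln((T_normal - T_ambient) / (T_body - T_ambient)) / k
T_normal - T_ambient = 13.1
T_body - T_ambient = 7.2
Ratio = 1.819444
ln(ratio) = 0.598531
t = 0.598531 / 0.071 = 8.43 hours

8.43


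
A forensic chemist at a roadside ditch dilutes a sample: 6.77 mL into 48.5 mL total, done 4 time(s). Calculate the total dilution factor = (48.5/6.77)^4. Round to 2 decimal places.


Dilution factor calculation:
Single dilution = V_total / V_sample = 48.5 / 6.77 ≈ 7.163959
Number of dilutions = 4
Total DF = (48.5 / 6.77)^4 (full precision, rounded at the end) = 2633.98

2633.98


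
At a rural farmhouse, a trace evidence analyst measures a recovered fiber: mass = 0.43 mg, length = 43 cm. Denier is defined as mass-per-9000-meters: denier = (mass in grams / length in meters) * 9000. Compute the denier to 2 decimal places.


Denier calculation:
Mass in grams = 0.43 mg / 1000 = 0.00043 g
Length in meters = 43 cm / 100 = 0.43 m
Linear density = mass / length = 0.00043 / 0.43 = 0.001 g/m
Denier = (g/m) * 9000 = 0.001 * 9000 = 9.00

9.00


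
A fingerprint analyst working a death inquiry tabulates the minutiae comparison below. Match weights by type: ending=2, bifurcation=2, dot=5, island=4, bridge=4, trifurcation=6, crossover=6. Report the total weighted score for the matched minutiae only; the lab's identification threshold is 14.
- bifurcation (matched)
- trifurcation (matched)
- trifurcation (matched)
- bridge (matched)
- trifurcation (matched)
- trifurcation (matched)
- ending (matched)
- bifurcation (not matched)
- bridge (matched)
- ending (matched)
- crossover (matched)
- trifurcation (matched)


Weighted minutiae match score:
  bifurcation: matched, +2 (running total 2)
  trifurcation: matched, +6 (running total 8)
  trifurcation: matched, +6 (running total 14)
  bridge: matched, +4 (running total 18)
  trifurcation: matched, +6 (running total 24)
  trifurcation: matched, +6 (running total 30)
  ending: matched, +2 (running total 32)
  bifurcation: not matched, +0
  bridge: matched, +4 (running total 36)
  ending: matched, +2 (running total 38)
  crossover: matched, +6 (running total 44)
  trifurcation: matched, +6 (running total 50)
Total score = 50
Threshold = 14; verdict = identification

50


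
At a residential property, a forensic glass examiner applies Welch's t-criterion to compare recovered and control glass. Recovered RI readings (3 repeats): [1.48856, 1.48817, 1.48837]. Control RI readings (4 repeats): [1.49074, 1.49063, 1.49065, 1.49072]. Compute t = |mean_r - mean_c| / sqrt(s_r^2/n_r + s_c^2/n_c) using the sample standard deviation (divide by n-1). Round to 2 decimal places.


Welch's t-criterion for glass RI comparison:
Recovered mean = sum / n_r = 4.4651 / 3 = 1.4883667
Control mean = sum / n_c = 5.96274 / 4 = 1.490685
Recovered sample variance s_r^2 = 3.80333e-08
Control sample variance s_c^2 = 2.83333e-09
Welch SE (unpooled) = sqrt(s_r^2/n_r + s_c^2/n_c) = sqrt(1.26778e-08 + 7.08333e-10) = sqrt(1.33861e-08) = 0.000115698
|mean_r - mean_c| = 0.00231833
t = 0.00231833 / 0.000115698 = 20.04

20.04


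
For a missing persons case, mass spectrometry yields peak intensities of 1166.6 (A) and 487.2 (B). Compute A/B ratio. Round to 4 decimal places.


Spectral peak ratio:
Peak A = 1166.6 counts
Peak B = 487.2 counts
Ratio = 1166.6 / 487.2 = 2.3945

2.3945


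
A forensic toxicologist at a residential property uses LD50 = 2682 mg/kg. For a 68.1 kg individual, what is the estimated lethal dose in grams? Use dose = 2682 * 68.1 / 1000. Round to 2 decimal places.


Lethal dose calculation:
Lethal dose = LD50 * body_weight / 1000
= 2682 * 68.1 / 1000
= 182644.2 / 1000
= 182.64 g

182.64


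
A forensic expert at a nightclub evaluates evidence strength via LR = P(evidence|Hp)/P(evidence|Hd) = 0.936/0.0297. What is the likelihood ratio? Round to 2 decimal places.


Likelihood ratio calculation:
LR = P(E|Hp) / P(E|Hd)
LR = 0.936 / 0.0297
LR = 31.52

31.52


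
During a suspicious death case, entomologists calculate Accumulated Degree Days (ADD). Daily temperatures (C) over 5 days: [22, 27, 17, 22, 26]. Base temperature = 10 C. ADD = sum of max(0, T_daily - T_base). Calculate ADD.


Computing ADD day by day:
Day 1: max(0, 22 - 10) = 12
Day 2: max(0, 27 - 10) = 17
Day 3: max(0, 17 - 10) = 7
Day 4: max(0, 22 - 10) = 12
Day 5: max(0, 26 - 10) = 16
Total ADD = 64

64


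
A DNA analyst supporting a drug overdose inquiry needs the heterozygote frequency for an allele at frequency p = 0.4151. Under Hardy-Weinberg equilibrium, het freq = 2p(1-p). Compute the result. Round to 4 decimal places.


Hardy-Weinberg heterozygote frequency:
q = 1 - p = 1 - 0.4151 = 0.5849
2pq = 2 * 0.4151 * 0.5849 = 0.4856

0.4856
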